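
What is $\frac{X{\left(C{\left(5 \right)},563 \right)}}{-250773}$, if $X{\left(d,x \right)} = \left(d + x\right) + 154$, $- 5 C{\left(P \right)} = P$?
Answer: $- \frac{716}{250773} \approx -0.0028552$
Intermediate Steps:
$C{\left(P \right)} = - \frac{P}{5}$
$X{\left(d,x \right)} = 154 + d + x$
$\frac{X{\left(C{\left(5 \right)},563 \right)}}{-250773} = \frac{154 - 1 + 563}{-250773} = \left(154 - 1 + 563\right) \left(- \frac{1}{250773}\right) = 716 \left(- \frac{1}{250773}\right) = - \frac{716}{250773}$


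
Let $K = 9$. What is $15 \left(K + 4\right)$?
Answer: $195$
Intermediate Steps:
$15 \left(K + 4\right) = 15 \left(9 + 4\right) = 15 \cdot 13 = 195$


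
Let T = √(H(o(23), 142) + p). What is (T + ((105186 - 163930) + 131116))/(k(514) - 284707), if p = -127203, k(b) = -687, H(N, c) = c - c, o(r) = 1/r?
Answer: -36186/142697 - I*√127203/285394 ≈ -0.25359 - 0.0012497*I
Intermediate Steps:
H(N, c) = 0
T = I*√127203 (T = √(0 - 127203) = √(-127203) = I*√127203 ≈ 356.66*I)
(T + ((105186 - 163930) + 131116))/(k(514) - 284707) = (I*√127203 + ((105186 - 163930) + 131116))/(-687 - 284707) = (I*√127203 + (-58744 + 131116))/(-285394) = (I*√127203 + 72372)*(-1/285394) = (72372 + I*√127203)*(-1/285394) = -36186/142697 - I*√127203/285394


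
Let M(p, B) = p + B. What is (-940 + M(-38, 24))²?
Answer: 910116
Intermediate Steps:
M(p, B) = B + p
(-940 + M(-38, 24))² = (-940 + (24 - 38))² = (-940 - 14)² = (-954)² = 910116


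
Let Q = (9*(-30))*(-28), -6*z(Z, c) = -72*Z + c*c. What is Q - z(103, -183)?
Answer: 23811/2 ≈ 11906.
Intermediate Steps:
z(Z, c) = 12*Z - c²/6 (z(Z, c) = -(-72*Z + c*c)/6 = -(-72*Z + c²)/6 = -(c² - 72*Z)/6 = 12*Z - c²/6)
Q = 7560 (Q = -270*(-28) = 7560)
Q - z(103, -183) = 7560 - (12*103 - ⅙*(-183)²) = 7560 - (1236 - ⅙*33489) = 7560 - (1236 - 11163/2) = 7560 - 1*(-8691/2) = 7560 + 8691/2 = 23811/2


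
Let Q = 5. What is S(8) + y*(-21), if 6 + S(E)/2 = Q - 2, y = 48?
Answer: -1014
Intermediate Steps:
S(E) = -6 (S(E) = -12 + 2*(5 - 2) = -12 + 2*3 = -12 + 6 = -6)
S(8) + y*(-21) = -6 + 48*(-21) = -6 - 1008 = -1014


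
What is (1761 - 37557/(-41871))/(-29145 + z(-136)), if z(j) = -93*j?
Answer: -8196932/76749543 ≈ -0.10680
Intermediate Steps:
(1761 - 37557/(-41871))/(-29145 + z(-136)) = (1761 - 37557/(-41871))/(-29145 - 93*(-136)) = (1761 - 37557*(-1/41871))/(-29145 + 12648) = (1761 + 12519/13957)/(-16497) = (24590796/13957)*(-1/16497) = -8196932/76749543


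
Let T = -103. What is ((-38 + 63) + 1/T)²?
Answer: 6625476/10609 ≈ 624.51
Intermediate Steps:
((-38 + 63) + 1/T)² = ((-38 + 63) + 1/(-103))² = (25 - 1/103)² = (2574/103)² = 6625476/10609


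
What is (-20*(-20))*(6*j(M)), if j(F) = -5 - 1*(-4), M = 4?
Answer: -2400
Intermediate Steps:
j(F) = -1 (j(F) = -5 + 4 = -1)
(-20*(-20))*(6*j(M)) = (-20*(-20))*(6*(-1)) = 400*(-6) = -2400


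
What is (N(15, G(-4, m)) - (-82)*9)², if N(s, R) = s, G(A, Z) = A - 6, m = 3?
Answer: 567009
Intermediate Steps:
G(A, Z) = -6 + A
(N(15, G(-4, m)) - (-82)*9)² = (15 - (-82)*9)² = (15 - 1*(-738))² = (15 + 738)² = 753² = 567009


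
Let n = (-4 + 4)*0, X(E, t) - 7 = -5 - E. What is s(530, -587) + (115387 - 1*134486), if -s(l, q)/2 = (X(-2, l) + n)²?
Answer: -19131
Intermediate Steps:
X(E, t) = 2 - E (X(E, t) = 7 + (-5 - E) = 2 - E)
n = 0 (n = 0*0 = 0)
s(l, q) = -32 (s(l, q) = -2*((2 - 1*(-2)) + 0)² = -2*((2 + 2) + 0)² = -2*(4 + 0)² = -2*4² = -2*16 = -32)
s(530, -587) + (115387 - 1*134486) = -32 + (115387 - 1*134486) = -32 + (115387 - 134486) = -32 - 19099 = -19131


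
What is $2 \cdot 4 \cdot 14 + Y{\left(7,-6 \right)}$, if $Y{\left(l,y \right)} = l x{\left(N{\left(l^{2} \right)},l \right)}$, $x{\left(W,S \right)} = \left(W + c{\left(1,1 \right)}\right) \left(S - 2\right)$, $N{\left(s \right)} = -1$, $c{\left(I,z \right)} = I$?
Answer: $112$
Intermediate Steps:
$x{\left(W,S \right)} = \left(1 + W\right) \left(-2 + S\right)$ ($x{\left(W,S \right)} = \left(W + 1\right) \left(S - 2\right) = \left(1 + W\right) \left(-2 + S\right)$)
$Y{\left(l,y \right)} = 0$ ($Y{\left(l,y \right)} = l \left(-2 + l - -2 + l \left(-1\right)\right) = l \left(-2 + l + 2 - l\right) = l 0 = 0$)
$2 \cdot 4 \cdot 14 + Y{\left(7,-6 \right)} = 2 \cdot 4 \cdot 14 + 0 = 8 \cdot 14 + 0 = 112 + 0 = 112$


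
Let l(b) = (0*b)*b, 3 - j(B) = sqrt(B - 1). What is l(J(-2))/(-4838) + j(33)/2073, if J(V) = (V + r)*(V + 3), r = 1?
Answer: 1/691 - 4*sqrt(2)/2073 ≈ -0.0012816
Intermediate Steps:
J(V) = (1 + V)*(3 + V) (J(V) = (V + 1)*(V + 3) = (1 + V)*(3 + V))
j(B) = 3 - sqrt(-1 + B) (j(B) = 3 - sqrt(B - 1) = 3 - sqrt(-1 + B))
l(b) = 0 (l(b) = 0*b = 0)
l(J(-2))/(-4838) + j(33)/2073 = 0/(-4838) + (3 - sqrt(-1 + 33))/2073 = 0*(-1/4838) + (3 - sqrt(32))*(1/2073) = 0 + (3 - 4*sqrt(2))*(1/2073) = 0 + (1/691 - 4*sqrt(2)/2073) = 1/691 - 4*sqrt(2)/2073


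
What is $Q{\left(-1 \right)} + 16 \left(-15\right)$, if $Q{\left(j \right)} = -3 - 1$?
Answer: $-244$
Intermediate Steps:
$Q{\left(j \right)} = -4$ ($Q{\left(j \right)} = -3 - 1 = -4$)
$Q{\left(-1 \right)} + 16 \left(-15\right) = -4 + 16 \left(-15\right) = -4 - 240 = -244$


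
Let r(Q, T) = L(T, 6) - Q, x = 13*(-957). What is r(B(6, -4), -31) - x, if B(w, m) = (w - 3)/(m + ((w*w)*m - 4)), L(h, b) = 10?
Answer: 1892555/152 ≈ 12451.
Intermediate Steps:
x = -12441
B(w, m) = (-3 + w)/(-4 + m + m*w²) (B(w, m) = (-3 + w)/(m + (w²*m - 4)) = (-3 + w)/(m + (m*w² - 4)) = (-3 + w)/(m + (-4 + m*w²)) = (-3 + w)/(-4 + m + m*w²))
r(Q, T) = 10 - Q
r(B(6, -4), -31) - x = (10 - (-3 + 6)/(-4 - 4 - 4*6²)) - 1*(-12441) = (10 - 3/(-4 - 4 - 4*36)) + 12441 = (10 - 3/(-4 - 4 - 144)) + 12441 = (10 - 3/(-152)) + 12441 = (10 - (-1)*3/152) + 12441 = (10 - 1*(-3/152)) + 12441 = (10 + 3/152) + 12441 = 1523/152 + 12441 = 1892555/152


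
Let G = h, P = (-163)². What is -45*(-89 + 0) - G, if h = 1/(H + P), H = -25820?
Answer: 2999744/749 ≈ 4005.0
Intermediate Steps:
P = 26569
h = 1/749 (h = 1/(-25820 + 26569) = 1/749 ≈ 0.0013351)
G = 1/749 ≈ 0.0013351
-45*(-89 + 0) - G = -45*(-89 + 0) - 1*1/749 = -45*(-89) - 1/749 = 4005 - 1/749 = 2999744/749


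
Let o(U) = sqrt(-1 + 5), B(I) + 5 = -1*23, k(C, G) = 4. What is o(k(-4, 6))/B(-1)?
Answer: -1/14 ≈ -0.071429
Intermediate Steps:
B(I) = -28 (B(I) = -5 - 1*23 = -5 - 23 = -28)
o(U) = 2 (o(U) = sqrt(4) = 2)
o(k(-4, 6))/B(-1) = 2/(-28) = 2*(-1/28) = -1/14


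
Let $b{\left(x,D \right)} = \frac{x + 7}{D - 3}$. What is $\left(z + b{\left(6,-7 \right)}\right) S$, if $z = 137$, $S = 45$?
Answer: $\frac{12213}{2} \approx 6106.5$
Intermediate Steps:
$b{\left(x,D \right)} = \frac{7 + x}{-3 + D}$
$\left(z + b{\left(6,-7 \right)}\right) S = \left(137 + \frac{7 + 6}{-3 - 7}\right) 45 = \left(137 + \frac{1}{-10} \cdot 13\right) 45 = \left(137 - \frac{13}{10}\right) 45 = \frac{1357}{10} \cdot 45 = \frac{12213}{2}$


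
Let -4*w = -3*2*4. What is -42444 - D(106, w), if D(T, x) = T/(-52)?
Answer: -1103491/26 ≈ -42442.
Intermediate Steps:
w = 6 (w = -(-3*2)*4/4 = -(-3)*4/2 = -1/4*(-24) = 6)
D(T, x) = -T/52 (D(T, x) = T*(-1/52) = -T/52)
-42444 - D(106, w) = -42444 - (-1)*106/52 = -42444 - 1*(-53/26) = -42444 + 53/26 = -1103491/26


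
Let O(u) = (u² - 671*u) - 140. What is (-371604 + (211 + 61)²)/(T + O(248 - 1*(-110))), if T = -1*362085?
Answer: 297620/474279 ≈ 0.62752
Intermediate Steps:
T = -362085
O(u) = -140 + u² - 671*u
(-371604 + (211 + 61)²)/(T + O(248 - 1*(-110))) = (-371604 + (211 + 61)²)/(-362085 + (-140 + (248 - 1*(-110))² - 671*(248 - 1*(-110)))) = (-371604 + 272²)/(-362085 + (-140 + (248 + 110)² - 671*(248 + 110))) = (-371604 + 73984)/(-362085 + (-140 + 358² - 671*358)) = -297620/(-362085 + (-140 + 128164 - 240218)) = -297620/(-362085 - 112194) = -297620/(-474279) = -297620*(-1/474279) = 297620/474279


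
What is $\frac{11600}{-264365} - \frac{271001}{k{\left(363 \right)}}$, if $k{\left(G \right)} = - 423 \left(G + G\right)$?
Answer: $\frac{13616168513}{16237192554} \approx 0.83858$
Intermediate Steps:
$k{\left(G \right)} = - 846 G$ ($k{\left(G \right)} = - 423 \cdot 2 G = - 846 G$)
$\frac{11600}{-264365} - \frac{271001}{k{\left(363 \right)}} = \frac{11600}{-264365} - \frac{271001}{\left(-846\right) 363} = 11600 \left(- \frac{1}{264365}\right) - \frac{271001}{-307098} = - \frac{2320}{52873} - - \frac{271001}{307098} = - \frac{2320}{52873} + \frac{271001}{307098} = \frac{13616168513}{16237192554}$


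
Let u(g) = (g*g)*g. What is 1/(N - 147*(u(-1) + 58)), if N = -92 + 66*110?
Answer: -1/1211 ≈ -0.00082576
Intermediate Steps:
u(g) = g³ (u(g) = g²*g = g³)
N = 7168 (N = -92 + 7260 = 7168)
1/(N - 147*(u(-1) + 58)) = 1/(7168 - 147*((-1)³ + 58)) = 1/(7168 - 147*(-1 + 58)) = 1/(7168 - 147*57) = 1/(7168 - 8379) = 1/(-1211) = -1/1211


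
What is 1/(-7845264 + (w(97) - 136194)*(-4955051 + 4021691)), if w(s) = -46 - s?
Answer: 1/127243657056 ≈ 7.8589e-12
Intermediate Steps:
1/(-7845264 + (w(97) - 136194)*(-4955051 + 4021691)) = 1/(-7845264 + ((-46 - 1*97) - 136194)*(-4955051 + 4021691)) = 1/(-7845264 + ((-46 - 97) - 136194)*(-933360)) = 1/(-7845264 + (-143 - 136194)*(-933360)) = 1/(-7845264 - 136337*(-933360)) = 1/(-7845264 + 127251502320) = 1/127243657056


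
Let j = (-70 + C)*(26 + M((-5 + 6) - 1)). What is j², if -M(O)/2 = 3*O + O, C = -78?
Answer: 14807104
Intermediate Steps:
M(O) = -8*O (M(O) = -2*(3*O + O) = -8*O)
j = -3848 (j = (-70 - 78)*(26 - 8*((-5 + 6) - 1)) = -148*(26 - 8*(1 - 1)) = -148*(26 - 8*0) = -148*(26 + 0) = -148*26 = -3848)
j² = (-3848)² = 14807104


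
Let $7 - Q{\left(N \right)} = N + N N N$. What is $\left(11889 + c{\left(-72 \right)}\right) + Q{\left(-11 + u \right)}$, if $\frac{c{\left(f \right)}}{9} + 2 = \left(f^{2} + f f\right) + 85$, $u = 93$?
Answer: $-445495$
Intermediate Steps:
$c{\left(f \right)} = 747 + 18 f^{2}$ ($c{\left(f \right)} = -18 + 9 \left(\left(f^{2} + f f\right) + 85\right) = -18 + 9 \left(\left(f^{2} + f^{2}\right) + 85\right) = -18 + 9 \left(2 f^{2} + 85\right) = -18 + 9 \left(85 + 2 f^{2}\right) = -18 + \left(765 + 18 f^{2}\right) = 747 + 18 f^{2}$)
$Q{\left(N \right)} = 7 - N - N^{3}$ ($Q{\left(N \right)} = 7 - \left(N + N N N\right) = 7 - \left(N + N^{2} N\right) = 7 - \left(N + N^{3}\right) = 7 - N - N^{3}$)
$\left(11889 + c{\left(-72 \right)}\right) + Q{\left(-11 + u \right)} = \left(11889 + \left(747 + 18 \left(-72\right)^{2}\right)\right) - \left(75 + \left(-11 + 93\right)^{3}\right) = \left(11889 + \left(747 + 18 \cdot 5184\right)\right) - 551443 = \left(11889 + \left(747 + 93312\right)\right) - 551443 = \left(11889 + 94059\right) - 551443 = 105948 - 551443 = -445495$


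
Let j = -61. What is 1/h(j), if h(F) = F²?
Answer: 1/3721 ≈ 0.00026874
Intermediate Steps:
1/h(j) = 1/((-61)²) = 1/3721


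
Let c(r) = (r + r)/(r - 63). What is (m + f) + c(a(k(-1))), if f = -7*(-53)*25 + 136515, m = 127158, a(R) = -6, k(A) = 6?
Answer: 6277808/23 ≈ 2.7295e+5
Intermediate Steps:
f = 145790 (f = 371*25 + 136515 = 9275 + 136515 = 145790)
c(r) = 2*r/(-63 + r) (c(r) = (2*r)/(-63 + r) = 2*r/(-63 + r))
(m + f) + c(a(k(-1))) = (127158 + 145790) + 2*(-6)/(-63 - 6) = 272948 + 2*(-6)/(-69) = 272948 + 2*(-6)*(-1/69) = 272948 + 4/23 = 6277808/23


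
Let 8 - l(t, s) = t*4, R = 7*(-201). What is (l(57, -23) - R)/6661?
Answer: 1187/6661 ≈ 0.17820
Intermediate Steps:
R = -1407
l(t, s) = 8 - 4*t (l(t, s) = 8 - t*4 = 8 - 4*t)
(l(57, -23) - R)/6661 = ((8 - 4*57) - 1*(-1407))/6661 = ((8 - 228) + 1407)*(1/6661) = (-220 + 1407)*(1/6661) = 1187*(1/6661) = 1187/6661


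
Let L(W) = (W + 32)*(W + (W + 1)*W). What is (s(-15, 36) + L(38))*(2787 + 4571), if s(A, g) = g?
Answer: 783156088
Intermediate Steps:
L(W) = (32 + W)*(W + W*(1 + W)) (L(W) = (32 + W)*(W + (1 + W)*W) = (32 + W)*(W + W*(1 + W)))
(s(-15, 36) + L(38))*(2787 + 4571) = (36 + 38*(64 + 38² + 34*38))*(2787 + 4571) = (36 + 38*(64 + 1444 + 1292))*7358 = (36 + 38*2800)*7358 = (36 + 106400)*7358 = 106436*7358 = 783156088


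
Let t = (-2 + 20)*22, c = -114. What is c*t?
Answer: -45144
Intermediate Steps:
t = 396 (t = 18*22 = 396)
c*t = -114*396 = -45144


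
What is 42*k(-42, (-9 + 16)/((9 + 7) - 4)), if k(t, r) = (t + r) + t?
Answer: -7007/2 ≈ -3503.5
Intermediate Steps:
k(t, r) = r + 2*t (k(t, r) = (r + t) + t = r + 2*t)
42*k(-42, (-9 + 16)/((9 + 7) - 4)) = 42*((-9 + 16)/((9 + 7) - 4) + 2*(-42)) = 42*(7/(16 - 4) - 84) = 42*(7/12 - 84) = 42*(-1001/12) = -7007/2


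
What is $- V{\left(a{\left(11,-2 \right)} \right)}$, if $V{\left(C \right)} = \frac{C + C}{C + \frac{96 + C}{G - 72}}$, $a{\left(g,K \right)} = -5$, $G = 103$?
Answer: $- \frac{155}{32} \approx -4.8438$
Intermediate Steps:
$V{\left(C \right)} = \frac{2 C}{\frac{96}{31} + \frac{32 C}{31}}$ ($V{\left(C \right)} = \frac{C + C}{C + \frac{96 + C}{103 - 72}} = \frac{2 C}{C + \frac{96 + C}{31}} = \frac{2 C}{C + \left(96 + C\right) \frac{1}{31}} = \frac{2 C}{C + \left(\frac{96}{31} + \frac{C}{31}\right)} = \frac{2 C}{\frac{96}{31} + \frac{32 C}{31}}$)
$- V{\left(a{\left(11,-2 \right)} \right)} = - \frac{31 \left(-5\right)}{16 \left(3 - 5\right)} = - \frac{31 \left(-5\right)}{16 \left(-2\right)} = - \frac{31 \left(-5\right) \left(-1\right)}{16 \cdot 2} = \left(-1\right) \frac{155}{32} = - \frac{155}{32}$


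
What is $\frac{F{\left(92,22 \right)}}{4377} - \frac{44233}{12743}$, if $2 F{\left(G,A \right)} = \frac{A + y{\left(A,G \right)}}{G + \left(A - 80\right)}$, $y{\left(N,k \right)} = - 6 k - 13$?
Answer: $- \frac{4390750879}{1264258516} \approx -3.473$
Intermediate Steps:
$y{\left(N,k \right)} = -13 - 6 k$
$F{\left(G,A \right)} = \frac{-13 + A - 6 G}{2 \left(-80 + A + G\right)}$ ($F{\left(G,A \right)} = \frac{\left(A - \left(13 + 6 G\right)\right) \frac{1}{G + \left(A - 80\right)}}{2} = \frac{\left(-13 + A - 6 G\right) \frac{1}{G + \left(A - 80\right)}}{2} = \frac{\left(-13 + A - 6 G\right) \frac{1}{G + \left(-80 + A\right)}}{2} = \frac{\left(-13 + A - 6 G\right) \frac{1}{-80 + A + G}}{2} = \frac{\frac{1}{-80 + A + G} \left(-13 + A - 6 G\right)}{2} = \frac{-13 + A - 6 G}{2 \left(-80 + A + G\right)}$)
$\frac{F{\left(92,22 \right)}}{4377} - \frac{44233}{12743} = \frac{\frac{1}{2} \frac{1}{-80 + 22 + 92} \left(-13 + 22 - 552\right)}{4377} - \frac{44233}{12743} = \frac{-13 + 22 - 552}{2 \cdot 34} \cdot \frac{1}{4377} - \frac{44233}{12743} = \frac{1}{2} \cdot \frac{1}{34} \left(-543\right) \frac{1}{4377} - \frac{44233}{12743} = \left(- \frac{543}{68}\right) \frac{1}{4377} - \frac{44233}{12743} = - \frac{181}{99212} - \frac{44233}{12743} = - \frac{4390750879}{1264258516}$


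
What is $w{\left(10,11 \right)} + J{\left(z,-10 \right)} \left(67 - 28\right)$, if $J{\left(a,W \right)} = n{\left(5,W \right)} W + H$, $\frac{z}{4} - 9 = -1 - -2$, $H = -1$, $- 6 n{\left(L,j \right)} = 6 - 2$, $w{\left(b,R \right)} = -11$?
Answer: $210$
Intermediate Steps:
$n{\left(L,j \right)} = - \frac{2}{3}$ ($n{\left(L,j \right)} = - \frac{6 - 2}{6} = \left(- \frac{1}{6}\right) 4 = - \frac{2}{3}$)
$z = 40$ ($z = 36 + 4 \left(-1 - -2\right) = 36 + 4 \left(-1 + 2\right) = 36 + 4 \cdot 1 = 36 + 4 = 40$)
$J{\left(a,W \right)} = -1 - \frac{2 W}{3}$ ($J{\left(a,W \right)} = - \frac{2 W}{3} - 1 = -1 - \frac{2 W}{3}$)
$w{\left(10,11 \right)} + J{\left(z,-10 \right)} \left(67 - 28\right) = -11 + \left(-1 - - \frac{20}{3}\right) \left(67 - 28\right) = -11 + \left(-1 + \frac{20}{3}\right) 39 = -11 + \frac{17}{3} \cdot 39 = -11 + 221 = 210$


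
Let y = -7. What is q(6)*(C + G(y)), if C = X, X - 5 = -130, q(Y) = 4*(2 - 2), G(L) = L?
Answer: 0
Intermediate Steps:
q(Y) = 0 (q(Y) = 4*0 = 0)
X = -125 (X = 5 - 130 = -125)
C = -125
q(6)*(C + G(y)) = 0*(-125 - 7) = 0*(-132) = 0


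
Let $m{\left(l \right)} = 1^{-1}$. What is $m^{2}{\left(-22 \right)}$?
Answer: $1$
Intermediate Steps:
$m{\left(l \right)} = 1$
$m^{2}{\left(-22 \right)} = 1^{2} = 1$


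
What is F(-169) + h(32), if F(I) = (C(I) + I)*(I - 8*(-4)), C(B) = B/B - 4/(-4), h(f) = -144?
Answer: 22735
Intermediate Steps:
C(B) = 2 (C(B) = 1 - 4*(-¼) = 1 + 1 = 2)
F(I) = (2 + I)*(32 + I) (F(I) = (2 + I)*(I - 8*(-4)) = (2 + I)*(I + 32) = (2 + I)*(32 + I))
F(-169) + h(32) = (64 + (-169)² + 34*(-169)) - 144 = (64 + 28561 - 5746) - 144 = 22879 - 144 = 22735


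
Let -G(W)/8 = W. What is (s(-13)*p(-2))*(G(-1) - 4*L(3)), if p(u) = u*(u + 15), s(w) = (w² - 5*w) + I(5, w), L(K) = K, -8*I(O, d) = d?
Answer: 24505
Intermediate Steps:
G(W) = -8*W
I(O, d) = -d/8
s(w) = w² - 41*w/8 (s(w) = (w² - 5*w) - w/8 = w² - 41*w/8)
p(u) = u*(15 + u)
(s(-13)*p(-2))*(G(-1) - 4*L(3)) = (((⅛)*(-13)*(-41 + 8*(-13)))*(-2*(15 - 2)))*(-8*(-1) - 4*3) = (((⅛)*(-13)*(-41 - 104))*(-2*13))*(8 - 12) = (((⅛)*(-13)*(-145))*(-26))*(-4) = ((1885/8)*(-26))*(-4) = -24505/4*(-4) = 24505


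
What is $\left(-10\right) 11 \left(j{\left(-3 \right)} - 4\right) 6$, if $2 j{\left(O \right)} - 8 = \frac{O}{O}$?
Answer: $-330$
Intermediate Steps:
$j{\left(O \right)} = \frac{9}{2}$ ($j{\left(O \right)} = 4 + \frac{O \frac{1}{O}}{2} = 4 + \frac{1}{2} \cdot 1 = 4 + \frac{1}{2} = \frac{9}{2}$)
$\left(-10\right) 11 \left(j{\left(-3 \right)} - 4\right) 6 = \left(-10\right) 11 \left(\frac{9}{2} - 4\right) 6 = - 110 \cdot \frac{1}{2} \cdot 6 = \left(-110\right) 3 = -330$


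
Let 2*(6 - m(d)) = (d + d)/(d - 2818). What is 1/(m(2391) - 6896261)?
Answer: -427/2944698494 ≈ -1.4501e-7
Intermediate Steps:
m(d) = 6 - d/(-2818 + d) (m(d) = 6 - (d + d)/(2*(d - 2818)) = 6 - 2*d/(2*(-2818 + d)) = 6 - d/(-2818 + d))
1/(m(2391) - 6896261) = 1/((-16908 + 5*2391)/(-2818 + 2391) - 6896261) = 1/((-16908 + 11955)/(-427) - 6896261) = 1/(-1/427*(-4953) - 6896261) = 1/(4953/427 - 6896261) = 1/(-2944698494/427) = -427/2944698494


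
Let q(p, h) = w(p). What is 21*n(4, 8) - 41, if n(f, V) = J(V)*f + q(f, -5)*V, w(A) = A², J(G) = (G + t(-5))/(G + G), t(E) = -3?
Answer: 10693/4 ≈ 2673.3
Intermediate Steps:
J(G) = (-3 + G)/(2*G) (J(G) = (G - 3)/(G + G) = (-3 + G)/((2*G)) = (-3 + G)*(1/(2*G)) = (-3 + G)/(2*G))
q(p, h) = p²
n(f, V) = V*f² + f*(-3 + V)/(2*V) (n(f, V) = ((-3 + V)/(2*V))*f + f²*V = f*(-3 + V)/(2*V) + V*f² = V*f² + f*(-3 + V)/(2*V))
21*n(4, 8) - 41 = 21*((½)*4*(-3 + 8 + 2*4*8²)/8) - 41 = 21*((½)*4*(⅛)*(-3 + 8 + 2*4*64)) - 41 = 21*((½)*4*(⅛)*(-3 + 8 + 512)) - 41 = 21*((½)*4*(⅛)*517) - 41 = 21*(517/4) - 41 = 10857/4 - 41 = 10693/4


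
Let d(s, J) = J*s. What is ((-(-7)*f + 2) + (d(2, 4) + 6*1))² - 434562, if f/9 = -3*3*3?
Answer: 2404663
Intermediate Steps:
f = -243 (f = 9*(-3*3*3) = 9*(-9*3) = 9*(-27) = -243)
((-(-7)*f + 2) + (d(2, 4) + 6*1))² - 434562 = ((-(-7)*(-243) + 2) + (4*2 + 6*1))² - 434562 = ((-7*243 + 2) + (8 + 6))² - 434562 = ((-1701 + 2) + 14)² - 434562 = (-1699 + 14)² - 434562 = (-1685)² - 434562 = 2839225 - 434562 = 2404663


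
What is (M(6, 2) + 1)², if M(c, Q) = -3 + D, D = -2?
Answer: 16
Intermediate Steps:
M(c, Q) = -5 (M(c, Q) = -3 - 2 = -5)
(M(6, 2) + 1)² = (-5 + 1)² = (-4)² = 16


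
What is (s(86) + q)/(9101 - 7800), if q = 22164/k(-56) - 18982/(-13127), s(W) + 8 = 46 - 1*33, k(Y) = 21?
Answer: 97574595/119547589 ≈ 0.81620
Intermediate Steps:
s(W) = 5 (s(W) = -8 + (46 - 1*33) = -8 + (46 - 33) = -8 + 13 = 5)
q = 97115150/91889 (q = 22164/21 - 18982/(-13127) = 22164*(1/21) - 18982*(-1/13127) = 7388/7 + 18982/13127 = 97115150/91889 ≈ 1056.9)
(s(86) + q)/(9101 - 7800) = (5 + 97115150/91889)/(9101 - 7800) = (97574595/91889)/1301 = (97574595/91889)*(1/1301) = 97574595/119547589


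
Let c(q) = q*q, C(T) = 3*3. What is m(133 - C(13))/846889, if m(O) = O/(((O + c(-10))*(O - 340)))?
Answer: -1/330450624 ≈ -3.0262e-9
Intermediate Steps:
C(T) = 9
c(q) = q**2
m(O) = O/((-340 + O)*(100 + O)) (m(O) = O/(((O + (-10)**2)*(O - 340))) = O/(((O + 100)*(-340 + O))) = O/(((100 + O)*(-340 + O))) = O/(((-340 + O)*(100 + O))) = O*(1/((-340 + O)*(100 + O))) = O/((-340 + O)*(100 + O)))
m(133 - C(13))/846889 = ((133 - 1*9)/(-34000 + (133 - 1*9)**2 - 240*(133 - 1*9)))/846889 = ((133 - 9)/(-34000 + (133 - 9)**2 - 240*(133 - 9)))*(1/846889) = (124/(-34000 + 124**2 - 240*124))*(1/846889) = (124/(-34000 + 15376 - 29760))*(1/846889) = (124/(-48384))*(1/846889) = (124*(-1/48384))*(1/846889) = -31/12096*1/846889 = -1/330450624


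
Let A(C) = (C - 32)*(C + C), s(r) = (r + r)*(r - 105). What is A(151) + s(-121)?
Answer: 90630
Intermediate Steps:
s(r) = 2*r*(-105 + r) (s(r) = (2*r)*(-105 + r) = 2*r*(-105 + r))
A(C) = 2*C*(-32 + C) (A(C) = (-32 + C)*(2*C) = 2*C*(-32 + C))
A(151) + s(-121) = 2*151*(-32 + 151) + 2*(-121)*(-105 - 121) = 2*151*119 + 2*(-121)*(-226) = 35938 + 54692 = 90630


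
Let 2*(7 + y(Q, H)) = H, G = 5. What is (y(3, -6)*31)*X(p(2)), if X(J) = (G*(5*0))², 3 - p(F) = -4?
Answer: 0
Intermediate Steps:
p(F) = 7 (p(F) = 3 - 1*(-4) = 3 + 4 = 7)
y(Q, H) = -7 + H/2
X(J) = 0 (X(J) = (5*(5*0))² = (5*0)² = 0² = 0)
(y(3, -6)*31)*X(p(2)) = ((-7 + (½)*(-6))*31)*0 = ((-7 - 3)*31)*0 = -10*31*0 = -310*0 = 0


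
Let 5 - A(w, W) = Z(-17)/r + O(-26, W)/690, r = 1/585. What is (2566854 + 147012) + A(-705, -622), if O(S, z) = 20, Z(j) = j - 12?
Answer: 188427682/69 ≈ 2.7308e+6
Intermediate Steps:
Z(j) = -12 + j
r = 1/585 ≈ 0.0017094
A(w, W) = 1170928/69 (A(w, W) = 5 - ((-12 - 17)/(1/585) + 20/690) = 5 - (-29*585 + 20*(1/690)) = 5 - (-16965 + 2/69) = 5 - 1*(-1170583/69) = 5 + 1170583/69 = 1170928/69)
(2566854 + 147012) + A(-705, -622) = (2566854 + 147012) + 1170928/69 = 2713866 + 1170928/69 = 188427682/69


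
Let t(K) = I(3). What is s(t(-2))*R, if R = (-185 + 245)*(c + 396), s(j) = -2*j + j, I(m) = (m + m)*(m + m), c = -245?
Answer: -326160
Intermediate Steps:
I(m) = 4*m² (I(m) = (2*m)*(2*m) = 4*m²)
t(K) = 36 (t(K) = 4*3² = 4*9 = 36)
s(j) = -j
R = 9060 (R = (-185 + 245)*(-245 + 396) = 60*151 = 9060)
s(t(-2))*R = -1*36*9060 = -36*9060 = -326160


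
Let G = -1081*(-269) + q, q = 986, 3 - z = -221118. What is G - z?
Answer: 70654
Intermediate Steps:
z = 221121 (z = 3 - 1*(-221118) = 3 + 221118 = 221121)
G = 291775 (G = -1081*(-269) + 986 = 290789 + 986 = 291775)
G - z = 291775 - 1*221121 = 291775 - 221121 = 70654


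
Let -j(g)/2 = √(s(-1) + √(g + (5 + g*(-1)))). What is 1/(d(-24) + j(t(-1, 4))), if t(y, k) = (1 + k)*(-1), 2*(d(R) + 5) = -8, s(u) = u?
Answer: -1/(9 + 2*√(-1 + √5)) ≈ -0.089098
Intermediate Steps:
d(R) = -9 (d(R) = -5 + (½)*(-8) = -5 - 4 = -9)
t(y, k) = -1 - k
j(g) = -2*√(-1 + √5) (j(g) = -2*√(-1 + √(g + (5 + g*(-1)))) = -2*√(-1 + √(g + (5 - g))) = -2*√(-1 + √5))
1/(d(-24) + j(t(-1, 4))) = 1/(-9 - 2*√(-1 + √5))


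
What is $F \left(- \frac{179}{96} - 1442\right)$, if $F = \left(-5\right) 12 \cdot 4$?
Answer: $\frac{693055}{2} \approx 3.4653 \cdot 10^{5}$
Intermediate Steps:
$F = -240$ ($F = \left(-60\right) 4 = -240$)
$F \left(- \frac{179}{96} - 1442\right) = - 240 \left(- \frac{179}{96} - 1442\right) = \left(-240\right) \left(- \frac{138611}{96}\right) = \frac{693055}{2}$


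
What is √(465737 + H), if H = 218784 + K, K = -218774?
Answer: √465747 ≈ 682.46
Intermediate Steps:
H = 10 (H = 218784 - 218774 = 10)
√(465737 + H) = √(465737 + 10) = √465747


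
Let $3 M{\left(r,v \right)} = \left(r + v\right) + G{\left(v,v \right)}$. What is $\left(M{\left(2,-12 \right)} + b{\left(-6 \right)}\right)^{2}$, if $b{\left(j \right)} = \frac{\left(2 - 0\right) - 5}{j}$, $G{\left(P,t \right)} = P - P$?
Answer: $\frac{289}{36} \approx 8.0278$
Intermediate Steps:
$G{\left(P,t \right)} = 0$
$M{\left(r,v \right)} = \frac{r}{3} + \frac{v}{3}$ ($M{\left(r,v \right)} = \frac{\left(r + v\right) + 0}{3} = \frac{r + v}{3} = \frac{r}{3} + \frac{v}{3}$)
$b{\left(j \right)} = - \frac{3}{j}$ ($b{\left(j \right)} = \frac{\left(2 + \left(-3 + 3\right)\right) - 5}{j} = \frac{\left(2 + 0\right) - 5}{j} = \frac{2 - 5}{j} = - \frac{3}{j}$)
$\left(M{\left(2,-12 \right)} + b{\left(-6 \right)}\right)^{2} = \left(\left(\frac{1}{3} \cdot 2 + \frac{1}{3} \left(-12\right)\right) - \frac{3}{-6}\right)^{2} = \left(\left(\frac{2}{3} - 4\right) - - \frac{1}{2}\right)^{2} = \left(- \frac{10}{3} + \frac{1}{2}\right)^{2} = \left(- \frac{17}{6}\right)^{2} = \frac{289}{36}$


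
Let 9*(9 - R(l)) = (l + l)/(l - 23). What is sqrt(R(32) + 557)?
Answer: sqrt(45782)/9 ≈ 23.774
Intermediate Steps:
R(l) = 9 - 2*l/(9*(-23 + l)) (R(l) = 9 - (l + l)/(9*(l - 23)) = 9 - 2*l/(9*(-23 + l)))
sqrt(R(32) + 557) = sqrt((-1863 + 79*32)/(9*(-23 + 32)) + 557) = sqrt((1/9)*(-1863 + 2528)/9 + 557) = sqrt((1/9)*(1/9)*665 + 557) = sqrt(665/81 + 557) = sqrt(45782/81) = sqrt(45782)/9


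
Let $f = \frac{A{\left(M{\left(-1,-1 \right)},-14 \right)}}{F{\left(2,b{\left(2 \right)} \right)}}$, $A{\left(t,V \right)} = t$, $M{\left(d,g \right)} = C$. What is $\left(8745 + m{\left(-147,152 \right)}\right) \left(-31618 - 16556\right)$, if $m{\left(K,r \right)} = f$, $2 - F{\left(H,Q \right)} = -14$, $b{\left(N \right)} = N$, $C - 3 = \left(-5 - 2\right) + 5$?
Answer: $- \frac{3370277127}{8} \approx -4.2128 \cdot 10^{8}$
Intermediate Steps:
$C = 1$ ($C = 3 + \left(\left(-5 - 2\right) + 5\right) = 3 + \left(-7 + 5\right) = 3 - 2 = 1$)
$M{\left(d,g \right)} = 1$
$F{\left(H,Q \right)} = 16$ ($F{\left(H,Q \right)} = 2 - -14 = 2 + 14 = 16$)
$f = \frac{1}{16}$ ($f = 1 \cdot \frac{1}{16} = \frac{1}{16} \approx 0.0625$)
$m{\left(K,r \right)} = \frac{1}{16}$
$\left(8745 + m{\left(-147,152 \right)}\right) \left(-31618 - 16556\right) = \left(8745 + \frac{1}{16}\right) \left(-31618 - 16556\right) = \frac{139921}{16} \left(-48174\right) = - \frac{3370277127}{8}$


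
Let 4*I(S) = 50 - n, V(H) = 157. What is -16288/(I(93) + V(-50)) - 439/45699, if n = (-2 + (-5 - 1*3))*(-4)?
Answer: -1488830665/14577981 ≈ -102.13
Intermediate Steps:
n = 40 (n = (-2 + (-5 - 3))*(-4) = (-2 - 8)*(-4) = -10*(-4) = 40)
I(S) = 5/2 (I(S) = (50 - 1*40)/4 = (50 - 40)/4 = (¼)*10 = 5/2)
-16288/(I(93) + V(-50)) - 439/45699 = -16288/(5/2 + 157) - 439/45699 = -16288/319/2 - 439*1/45699 = -16288*2/319 - 439/45699 = -32576/319 - 439/45699 = -1488830665/14577981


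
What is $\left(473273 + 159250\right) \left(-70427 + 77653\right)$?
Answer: $4570611198$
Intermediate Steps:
$\left(473273 + 159250\right) \left(-70427 + 77653\right) = 632523 \cdot 7226 = 4570611198$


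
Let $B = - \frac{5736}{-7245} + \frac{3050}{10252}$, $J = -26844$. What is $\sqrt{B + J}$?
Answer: $\frac{i \sqrt{4113590740640089170}}{12379290} \approx 163.84 i$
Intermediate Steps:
$B = \frac{13483787}{12379290}$ ($B = \left(-5736\right) \left(- \frac{1}{7245}\right) + 3050 \cdot \frac{1}{10252} = \frac{1912}{2415} + \frac{1525}{5126} = \frac{13483787}{12379290} \approx 1.0892$)
$\sqrt{B + J} = \sqrt{\frac{13483787}{12379290} - 26844} = \sqrt{- \frac{332296176973}{12379290}} = \frac{i \sqrt{4113590740640089170}}{12379290}$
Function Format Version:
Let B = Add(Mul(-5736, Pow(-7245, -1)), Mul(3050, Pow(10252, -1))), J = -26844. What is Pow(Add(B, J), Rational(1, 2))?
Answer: Mul(Rational(1, 12379290), I, Pow(4113590740640089170, Rational(1, 2))) ≈ Mul(163.84, I)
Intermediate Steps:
B = Rational(13483787, 12379290) (B = Add(Mul(-5736, Rational(-1, 7245)), Mul(3050, Rational(1, 10252))) = Add(Rational(1912, 2415), Rational(1525, 5126)) = Rational(13483787, 12379290) ≈ 1.0892)
Pow(Add(B, J), Rational(1, 2)) = Pow(Add(Rational(13483787, 12379290), -26844), Rational(1, 2)) = Pow(Rational(-332296176973, 12379290), Rational(1, 2)) = Mul(Rational(1, 12379290), I, Pow(4113590740640089170, Rational(1, 2)))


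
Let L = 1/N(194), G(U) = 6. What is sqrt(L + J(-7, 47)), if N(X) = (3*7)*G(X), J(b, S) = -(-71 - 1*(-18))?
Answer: sqrt(93506)/42 ≈ 7.2807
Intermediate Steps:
J(b, S) = 53 (J(b, S) = -(-71 + 18) = -1*(-53) = 53)
N(X) = 126 (N(X) = (3*7)*6 = 21*6 = 126)
L = 1/126 ≈ 0.0079365
sqrt(L + J(-7, 47)) = sqrt(1/126 + 53) = sqrt(6679/126) = sqrt(93506)/42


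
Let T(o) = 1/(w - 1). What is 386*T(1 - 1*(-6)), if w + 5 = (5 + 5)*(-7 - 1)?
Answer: -193/43 ≈ -4.4884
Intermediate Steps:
w = -85 (w = -5 + (5 + 5)*(-7 - 1) = -5 + 10*(-8) = -5 - 80 = -85)
T(o) = -1/86 (T(o) = 1/(-85 - 1) = 1/(-86) = -1/86)
386*T(1 - 1*(-6)) = 386*(-1/86) = -193/43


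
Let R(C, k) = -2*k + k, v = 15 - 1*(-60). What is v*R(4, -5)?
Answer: 375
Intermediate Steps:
v = 75 (v = 15 + 60 = 75)
R(C, k) = -k
v*R(4, -5) = 75*(-1*(-5)) = 75*5 = 375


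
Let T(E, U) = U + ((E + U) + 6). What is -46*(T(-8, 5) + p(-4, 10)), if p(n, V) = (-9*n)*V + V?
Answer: -17388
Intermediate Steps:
p(n, V) = V - 9*V*n (p(n, V) = -9*V*n + V = V - 9*V*n)
T(E, U) = 6 + E + 2*U (T(E, U) = U + (6 + E + U) = 6 + E + 2*U)
-46*(T(-8, 5) + p(-4, 10)) = -46*((6 - 8 + 2*5) + 10*(1 - 9*(-4))) = -46*((6 - 8 + 10) + 10*(1 + 36)) = -46*(8 + 10*37) = -46*(8 + 370) = -46*378 = -17388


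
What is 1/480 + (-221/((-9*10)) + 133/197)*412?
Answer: 73180547/56736 ≈ 1289.8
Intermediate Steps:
1/480 + (-221/((-9*10)) + 133/197)*412 = 1/480 + (-221/(-90) + 133*(1/197))*412 = 1/480 + (-221*(-1/90) + 133/197)*412 = 1/480 + (221/90 + 133/197)*412 = 1/480 + (55507/17730)*412 = 1/480 + 11434442/8865 = 73180547/56736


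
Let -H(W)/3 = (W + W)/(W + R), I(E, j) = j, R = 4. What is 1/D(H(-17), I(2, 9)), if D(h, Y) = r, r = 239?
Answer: 1/239 ≈ 0.0041841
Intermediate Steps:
H(W) = -6*W/(4 + W) (H(W) = -3*(W + W)/(W + 4) = -3*2*W/(4 + W) = -6*W/(4 + W))
D(h, Y) = 239
1/D(H(-17), I(2, 9)) = 1/239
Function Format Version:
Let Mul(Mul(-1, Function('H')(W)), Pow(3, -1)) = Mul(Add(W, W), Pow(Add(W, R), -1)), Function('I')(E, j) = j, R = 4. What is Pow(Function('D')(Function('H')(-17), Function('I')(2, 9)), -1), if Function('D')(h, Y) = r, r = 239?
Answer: Rational(1, 239) ≈ 0.0041841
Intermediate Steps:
Function('H')(W) = Mul(-6, W, Pow(Add(4, W), -1)) (Function('H')(W) = Mul(-3, Mul(Add(W, W), Pow(Add(W, 4), -1))) = Mul(-3, Mul(Mul(2, W), Pow(Add(4, W), -1))) = Mul(-3, Mul(2, W, Pow(Add(4, W), -1))) = Mul(-6, W, Pow(Add(4, W), -1)))
Function('D')(h, Y) = 239
Pow(Function('D')(Function('H')(-17), Function('I')(2, 9)), -1) = Pow(239, -1) = Rational(1, 239)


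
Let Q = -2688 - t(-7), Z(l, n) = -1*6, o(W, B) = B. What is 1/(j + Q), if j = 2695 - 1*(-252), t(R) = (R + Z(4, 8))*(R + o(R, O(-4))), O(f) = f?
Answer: 1/116 ≈ 0.0086207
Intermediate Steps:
Z(l, n) = -6
t(R) = (-6 + R)*(-4 + R) (t(R) = (R - 6)*(R - 4) = (-6 + R)*(-4 + R))
j = 2947 (j = 2695 + 252 = 2947)
Q = -2831 (Q = -2688 - (24 + (-7)**2 - 10*(-7)) = -2688 - (24 + 49 + 70) = -2688 - 1*143 = -2688 - 143 = -2831)
1/(j + Q) = 1/(2947 - 2831) = 1/116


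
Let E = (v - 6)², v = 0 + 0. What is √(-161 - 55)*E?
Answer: 216*I*√6 ≈ 529.09*I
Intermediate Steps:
v = 0
E = 36 (E = (0 - 6)² = (-6)² = 36)
√(-161 - 55)*E = √(-161 - 55)*36 = √(-216)*36 = (6*I*√6)*36 = 216*I*√6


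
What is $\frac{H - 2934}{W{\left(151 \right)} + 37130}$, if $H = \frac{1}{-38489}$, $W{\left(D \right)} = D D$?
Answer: $- \frac{112926727}{2306684259} \approx -0.048956$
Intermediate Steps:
$W{\left(D \right)} = D^{2}$
$H = - \frac{1}{38489} \approx -2.5981 \cdot 10^{-5}$
$\frac{H - 2934}{W{\left(151 \right)} + 37130} = \frac{- \frac{1}{38489} - 2934}{151^{2} + 37130} = - \frac{112926727}{38489 \left(22801 + 37130\right)} = - \frac{112926727}{38489 \cdot 59931} = \left(- \frac{112926727}{38489}\right) \frac{1}{59931} = - \frac{112926727}{2306684259}$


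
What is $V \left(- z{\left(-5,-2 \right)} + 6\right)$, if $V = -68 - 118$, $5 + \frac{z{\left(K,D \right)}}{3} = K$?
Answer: $-6696$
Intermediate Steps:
$z{\left(K,D \right)} = -15 + 3 K$
$V = -186$ ($V = -68 - 118 = -186$)
$V \left(- z{\left(-5,-2 \right)} + 6\right) = - 186 \left(- (-15 + 3 \left(-5\right)) + 6\right) = - 186 \left(- (-15 - 15) + 6\right) = - 186 \left(\left(-1\right) \left(-30\right) + 6\right) = - 186 \left(30 + 6\right) = \left(-186\right) 36 = -6696$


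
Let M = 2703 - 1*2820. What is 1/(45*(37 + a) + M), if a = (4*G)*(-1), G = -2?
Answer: 1/1908 ≈ 0.00052411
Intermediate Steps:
a = 8 (a = (4*(-2))*(-1) = -8*(-1) = 8)
M = -117 (M = 2703 - 2820 = -117)
1/(45*(37 + a) + M) = 1/(45*(37 + 8) - 117) = 1/(45*45 - 117) = 1/(2025 - 117) = 1/1908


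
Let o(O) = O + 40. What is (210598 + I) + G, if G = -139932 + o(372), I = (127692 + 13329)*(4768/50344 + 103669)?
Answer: 92001082908727/6293 ≈ 1.4620e+10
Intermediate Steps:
o(O) = 40 + O
I = 92000635614873/6293 (I = 141021*(4768*(1/50344) + 103669) = 141021*(596/6293 + 103669) = 141021*(652389613/6293) = 92000635614873/6293 ≈ 1.4620e+10)
G = -139520 (G = -139932 + (40 + 372) = -139932 + 412 = -139520)
(210598 + I) + G = (210598 + 92000635614873/6293) - 139520 = 92001960908087/6293 - 139520 = 92001082908727/6293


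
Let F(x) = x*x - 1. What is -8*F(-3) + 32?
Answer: -32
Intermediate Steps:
F(x) = -1 + x² (F(x) = x² - 1 = -1 + x²)
-8*F(-3) + 32 = -8*(-1 + (-3)²) + 32 = -8*(-1 + 9) + 32 = -8*8 + 32 = -64 + 32 = -32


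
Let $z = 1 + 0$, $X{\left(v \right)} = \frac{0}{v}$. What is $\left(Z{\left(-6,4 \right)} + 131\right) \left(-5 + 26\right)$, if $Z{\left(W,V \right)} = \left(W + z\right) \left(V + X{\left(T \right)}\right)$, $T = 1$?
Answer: $2331$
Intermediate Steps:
$X{\left(v \right)} = 0$
$z = 1$
$Z{\left(W,V \right)} = V \left(1 + W\right)$ ($Z{\left(W,V \right)} = \left(W + 1\right) \left(V + 0\right) = \left(1 + W\right) V = V \left(1 + W\right)$)
$\left(Z{\left(-6,4 \right)} + 131\right) \left(-5 + 26\right) = \left(4 \left(1 - 6\right) + 131\right) \left(-5 + 26\right) = \left(4 \left(-5\right) + 131\right) 21 = \left(-20 + 131\right) 21 = 111 \cdot 21 = 2331$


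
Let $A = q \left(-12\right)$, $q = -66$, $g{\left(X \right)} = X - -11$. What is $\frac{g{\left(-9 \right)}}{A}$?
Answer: $\frac{1}{396} \approx 0.0025253$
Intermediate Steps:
$g{\left(X \right)} = 11 + X$ ($g{\left(X \right)} = X + 11 = 11 + X$)
$A = 792$ ($A = \left(-66\right) \left(-12\right) = 792$)
$\frac{g{\left(-9 \right)}}{A} = \frac{11 - 9}{792} = 2 \cdot \frac{1}{792} = \frac{1}{396}$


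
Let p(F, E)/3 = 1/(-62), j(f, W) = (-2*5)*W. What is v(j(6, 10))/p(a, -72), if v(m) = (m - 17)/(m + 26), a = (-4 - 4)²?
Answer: -1209/37 ≈ -32.676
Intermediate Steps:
j(f, W) = -10*W
a = 64 (a = (-8)² = 64)
p(F, E) = -3/62 (p(F, E) = 3/(-62) = 3*(-1/62) = -3/62)
v(m) = (-17 + m)/(26 + m)
v(j(6, 10))/p(a, -72) = ((-17 - 10*10)/(26 - 10*10))/(-3/62) = ((-17 - 100)/(26 - 100))*(-62/3) = (-117/(-74))*(-62/3) = -1/74*(-117)*(-62/3) = (117/74)*(-62/3) = -1209/37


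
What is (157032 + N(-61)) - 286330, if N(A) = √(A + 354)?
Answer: -129298 + √293 ≈ -1.2928e+5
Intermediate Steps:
N(A) = √(354 + A)
(157032 + N(-61)) - 286330 = (157032 + √(354 - 61)) - 286330 = (157032 + √293) - 286330 = -129298 + √293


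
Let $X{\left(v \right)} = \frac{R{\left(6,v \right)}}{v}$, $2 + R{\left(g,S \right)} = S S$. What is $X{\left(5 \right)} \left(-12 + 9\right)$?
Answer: $- \frac{69}{5} \approx -13.8$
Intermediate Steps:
$R{\left(g,S \right)} = -2 + S^{2}$ ($R{\left(g,S \right)} = -2 + S S = -2 + S^{2}$)
$X{\left(v \right)} = \frac{-2 + v^{2}}{v}$
$X{\left(5 \right)} \left(-12 + 9\right) = \left(5 - \frac{2}{5}\right) \left(-12 + 9\right) = \left(5 - \frac{2}{5}\right) \left(-3\right) = \frac{23}{5} \left(-3\right) = - \frac{69}{5}$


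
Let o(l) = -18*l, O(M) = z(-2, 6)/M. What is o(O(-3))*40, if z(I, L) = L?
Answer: 1440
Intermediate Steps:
O(M) = 6/M
o(O(-3))*40 = -108/(-3)*40 = -108*(-1)/3*40 = -18*(-2)*40 = 36*40 = 1440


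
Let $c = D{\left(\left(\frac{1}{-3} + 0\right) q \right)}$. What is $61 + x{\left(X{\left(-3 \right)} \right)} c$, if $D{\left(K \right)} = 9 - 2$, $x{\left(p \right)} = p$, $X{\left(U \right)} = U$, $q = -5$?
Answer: $40$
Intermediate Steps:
$D{\left(K \right)} = 7$
$c = 7$
$61 + x{\left(X{\left(-3 \right)} \right)} c = 61 - 21 = 40$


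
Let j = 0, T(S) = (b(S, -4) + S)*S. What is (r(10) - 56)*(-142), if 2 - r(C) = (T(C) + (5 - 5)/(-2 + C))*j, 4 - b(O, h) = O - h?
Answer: 7668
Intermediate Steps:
b(O, h) = 4 + h - O (b(O, h) = 4 - (O - h) = 4 + (h - O) = 4 + h - O)
T(S) = 0 (T(S) = ((4 - 4 - S) + S)*S = (-S + S)*S = 0*S = 0)
r(C) = 2 (r(C) = 2 - (0 + (5 - 5)/(-2 + C))*0 = 2 - (0 + 0/(-2 + C))*0 = 2 - (0 + 0)*0 = 2 - 0*0 = 2 - 1*0 = 2 + 0 = 2)
(r(10) - 56)*(-142) = (2 - 56)*(-142) = -54*(-142) = 7668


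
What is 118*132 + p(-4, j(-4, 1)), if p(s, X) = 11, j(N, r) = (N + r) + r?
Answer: 15587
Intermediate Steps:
j(N, r) = N + 2*r
118*132 + p(-4, j(-4, 1)) = 118*132 + 11 = 15576 + 11 = 15587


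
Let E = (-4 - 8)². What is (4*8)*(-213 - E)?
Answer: -11424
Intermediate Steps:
E = 144 (E = (-12)² = 144)
(4*8)*(-213 - E) = (4*8)*(-213 - 1*144) = 32*(-213 - 144) = 32*(-357) = -11424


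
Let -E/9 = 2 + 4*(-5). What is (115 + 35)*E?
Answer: 24300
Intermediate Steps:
E = 162 (E = -9*(2 + 4*(-5)) = -9*(2 - 20) = -9*(-18) = 162)
(115 + 35)*E = (115 + 35)*162 = 150*162 = 24300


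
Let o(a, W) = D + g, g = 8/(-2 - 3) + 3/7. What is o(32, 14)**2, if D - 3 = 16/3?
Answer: 565504/11025 ≈ 51.293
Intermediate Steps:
D = 25/3 (D = 3 + 16/3 = 25/3 ≈ 8.3333)
g = -41/35 (g = 8/(-5) + 3*(1/7) = 8*(-1/5) + 3/7 = -8/5 + 3/7 = -41/35 ≈ -1.1714)
o(a, W) = 752/105 (o(a, W) = 25/3 - 41/35 = 752/105)
o(32, 14)**2 = (752/105)**2 = 565504/11025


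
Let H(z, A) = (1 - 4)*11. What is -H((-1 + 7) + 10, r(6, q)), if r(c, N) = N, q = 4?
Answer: 33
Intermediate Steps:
H(z, A) = -33 (H(z, A) = -3*11 = -33)
-H((-1 + 7) + 10, r(6, q)) = -1*(-33) = 33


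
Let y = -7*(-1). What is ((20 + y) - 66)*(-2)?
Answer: 78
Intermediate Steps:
y = 7
((20 + y) - 66)*(-2) = ((20 + 7) - 66)*(-2) = (27 - 66)*(-2) = -39*(-2) = 78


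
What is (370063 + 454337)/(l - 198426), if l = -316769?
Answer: -164880/103039 ≈ -1.6002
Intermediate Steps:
(370063 + 454337)/(l - 198426) = (370063 + 454337)/(-316769 - 198426) = 824400/(-515195) = 824400*(-1/515195) = -164880/103039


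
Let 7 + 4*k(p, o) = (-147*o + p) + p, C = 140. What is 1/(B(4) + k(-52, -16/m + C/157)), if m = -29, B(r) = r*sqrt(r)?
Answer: -18212/1325771 ≈ -0.013737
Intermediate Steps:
B(r) = r**(3/2)
k(p, o) = -7/4 + p/2 - 147*o/4 (k(p, o) = -7/4 + ((-147*o + p) + p)/4 = -7/4 + ((p - 147*o) + p)/4 = -7/4 + (-147*o + 2*p)/4 = -7/4 + (p/2 - 147*o/4) = -7/4 + p/2 - 147*o/4)
1/(B(4) + k(-52, -16/m + C/157)) = 1/(4**(3/2) + (-7/4 + (1/2)*(-52) - 147*(-16/(-29) + 140/157)/4)) = 1/(8 + (-7/4 - 26 - 147*(-16*(-1/29) + 140*(1/157))/4)) = 1/(8 + (-7/4 - 26 - 147*(16/29 + 140/157)/4)) = 1/(8 + (-7/4 - 26 - 147/4*6572/4553)) = 1/(8 + (-7/4 - 26 - 241521/4553)) = 1/(8 - 1471467/18212) = 1/(-1325771/18212) = -18212/1325771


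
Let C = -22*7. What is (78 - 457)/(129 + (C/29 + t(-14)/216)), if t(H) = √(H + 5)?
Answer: -204377732928/66700294537 + 22949208*I/66700294537 ≈ -3.0641 + 0.00034406*I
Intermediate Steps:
t(H) = √(5 + H)
C = -154
(78 - 457)/(129 + (C/29 + t(-14)/216)) = (78 - 457)/(129 + (-154/29 + √(5 - 14)/216)) = -379/(129 + (-154*1/29 + √(-9)*(1/216))) = -379/(129 + (-154/29 + (3*I)*(1/216))) = -379/(129 + (-154/29 + I/72)) = -379*4359744*(3587/29 - I/72)/66700294537 = -1652342976*(3587/29 - I/72)/66700294537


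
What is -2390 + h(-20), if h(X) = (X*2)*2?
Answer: -2470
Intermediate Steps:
h(X) = 4*X (h(X) = (2*X)*2 = 4*X)
-2390 + h(-20) = -2390 + 4*(-20) = -2390 - 80 = -2470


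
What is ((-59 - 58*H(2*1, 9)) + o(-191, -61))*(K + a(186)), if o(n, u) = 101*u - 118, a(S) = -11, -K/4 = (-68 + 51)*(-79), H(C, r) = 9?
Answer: 36927380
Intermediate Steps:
K = -5372 (K = -4*(-68 + 51)*(-79) = -(-68)*(-79) = -4*1343 = -5372)
o(n, u) = -118 + 101*u
((-59 - 58*H(2*1, 9)) + o(-191, -61))*(K + a(186)) = ((-59 - 58*9) + (-118 + 101*(-61)))*(-5372 - 11) = ((-59 - 522) + (-118 - 6161))*(-5383) = (-581 - 6279)*(-5383) = -6860*(-5383) = 36927380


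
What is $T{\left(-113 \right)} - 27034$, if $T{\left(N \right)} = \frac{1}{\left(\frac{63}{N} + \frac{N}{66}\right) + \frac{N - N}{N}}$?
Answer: $- \frac{457611976}{16927} \approx -27034.0$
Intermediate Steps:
$T{\left(N \right)} = \frac{1}{\frac{63}{N} + \frac{N}{66}}$ ($T{\left(N \right)} = \frac{1}{\left(\frac{63}{N} + N \frac{1}{66}\right) + \frac{0}{N}} = \frac{1}{\left(\frac{63}{N} + \frac{N}{66}\right) + 0} = \frac{1}{\frac{63}{N} + \frac{N}{66}}$)
$T{\left(-113 \right)} - 27034 = 66 \left(-113\right) \frac{1}{4158 + \left(-113\right)^{2}} - 27034 = 66 \left(-113\right) \frac{1}{4158 + 12769} - 27034 = 66 \left(-113\right) \frac{1}{16927} - 27034 = - \frac{7458}{16927} - 27034 = - \frac{457611976}{16927}$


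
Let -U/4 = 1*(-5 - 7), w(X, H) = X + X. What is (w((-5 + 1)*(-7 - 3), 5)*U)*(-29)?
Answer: -111360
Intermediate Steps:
w(X, H) = 2*X
U = 48 (U = -4*(-5 - 7) = -4*(-12) = 48)
(w((-5 + 1)*(-7 - 3), 5)*U)*(-29) = ((2*((-5 + 1)*(-7 - 3)))*48)*(-29) = ((2*(-4*(-10)))*48)*(-29) = ((2*40)*48)*(-29) = (80*48)*(-29) = 3840*(-29) = -111360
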